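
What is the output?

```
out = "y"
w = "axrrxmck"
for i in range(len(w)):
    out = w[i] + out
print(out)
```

kcmxrrxay

i=0: prepend 'a' → 'ay'
i=1: prepend 'x' → 'xay'
i=2: prepend 'r' → 'rxay'
i=3: prepend 'r' → 'rrxay'
i=4: prepend 'x' → 'xrrxay'
i=5: prepend 'm' → 'mxrrxay'
i=6: prepend 'c' → 'cmxrrxay'
i=7: prepend 'k' → 'kcmxrrxay'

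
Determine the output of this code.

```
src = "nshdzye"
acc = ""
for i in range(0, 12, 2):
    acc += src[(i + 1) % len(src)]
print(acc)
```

i=0: add src[1]='s' → 's'
i=2: add src[3]='d' → 'sd'
i=4: add src[5]='y' → 'sdy'
i=6: add src[0]='n' → 'sdyn'
i=8: add src[2]='h' → 'sdynh'
i=10: add src[4]='z' → 'sdynhz'

sdynhz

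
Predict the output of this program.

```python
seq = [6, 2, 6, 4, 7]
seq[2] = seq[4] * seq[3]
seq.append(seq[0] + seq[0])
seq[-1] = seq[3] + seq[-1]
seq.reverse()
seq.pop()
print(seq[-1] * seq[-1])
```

4

seq[2] = seq[4]*seq[3] = 7*4 = 28 → [6, 2, 28, 4, 7]
append seq[0]+seq[0] = 6+6 = 12 → [6, 2, 28, 4, 7, 12]
seq[-1] = seq[3]+seq[-1] = 4+12 = 16 → [6, 2, 28, 4, 7, 16]
reverse → [16, 7, 4, 28, 2, 6]
pop() removes 6 → [16, 7, 4, 28, 2]
seq[-1]*seq[-1] = 2*2 = 4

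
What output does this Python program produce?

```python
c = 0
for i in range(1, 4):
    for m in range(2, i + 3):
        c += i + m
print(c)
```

48

i=1,m=2: c = 0+3 = 3
i=1,m=3: c = 3+4 = 7
i=2,m=2: c = 7+4 = 11
i=2,m=3: c = 11+5 = 16
i=2,m=4: c = 16+6 = 22
i=3,m=2: c = 22+5 = 27
i=3,m=3: c = 27+6 = 33
i=3,m=4: c = 33+7 = 40
i=3,m=5: c = 40+8 = 48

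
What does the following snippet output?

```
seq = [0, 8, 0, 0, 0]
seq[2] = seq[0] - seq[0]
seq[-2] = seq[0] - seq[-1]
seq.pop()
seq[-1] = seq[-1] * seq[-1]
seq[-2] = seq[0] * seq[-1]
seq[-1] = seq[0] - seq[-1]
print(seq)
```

[0, 8, 0, 0]

seq[2] = seq[0]-seq[0] = 0-0 = 0 → [0, 8, 0, 0, 0]
seq[-2] = seq[0]-seq[-1] = 0-0 = 0 → [0, 8, 0, 0, 0]
pop() removes 0 → [0, 8, 0, 0]
seq[-1] = seq[-1]*seq[-1] = 0*0 = 0 → [0, 8, 0, 0]
seq[-2] = seq[0]*seq[-1] = 0*0 = 0 → [0, 8, 0, 0]
seq[-1] = seq[0]-seq[-1] = 0-0 = 0 → [0, 8, 0, 0]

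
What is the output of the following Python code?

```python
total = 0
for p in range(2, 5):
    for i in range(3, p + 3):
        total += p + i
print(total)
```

p=2,i=3: total = 0+5 = 5
p=2,i=4: total = 5+6 = 11
p=3,i=3: total = 11+6 = 17
p=3,i=4: total = 17+7 = 24
p=3,i=5: total = 24+8 = 32
p=4,i=3: total = 32+7 = 39
p=4,i=4: total = 39+8 = 47
p=4,i=5: total = 47+9 = 56
p=4,i=6: total = 56+10 = 66

66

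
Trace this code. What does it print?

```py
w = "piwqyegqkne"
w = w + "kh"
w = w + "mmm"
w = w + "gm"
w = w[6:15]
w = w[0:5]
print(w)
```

gqkne

+ 'kh' → 'piwqyegqknekh'
+ 'mmm' → 'piwqyegqknekhmmm'
+ 'gm' → 'piwqyegqknekhmmmgm'
slice [6:15] → 'gqknekhmm'
slice [0:5] → 'gqkne'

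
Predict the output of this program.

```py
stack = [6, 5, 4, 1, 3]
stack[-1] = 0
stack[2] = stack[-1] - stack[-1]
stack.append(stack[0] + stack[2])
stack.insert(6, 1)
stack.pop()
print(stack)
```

stack[-1] = 0 → [6, 5, 4, 1, 0]
stack[2] = stack[-1]-stack[-1] = 0-0 = 0 → [6, 5, 0, 1, 0]
append stack[0]+stack[2] = 6+0 = 6 → [6, 5, 0, 1, 0, 6]
insert 1 at 6 → [6, 5, 0, 1, 0, 6, 1]
pop() removes 1 → [6, 5, 0, 1, 0, 6]

[6, 5, 0, 1, 0, 6]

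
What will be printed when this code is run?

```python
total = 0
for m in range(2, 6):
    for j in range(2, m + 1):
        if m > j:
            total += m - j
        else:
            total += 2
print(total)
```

18

m=2,j=2: not 2>2, total = 0+2 = 2
m=3,j=2: 3>2, total = 2+1 = 3
m=3,j=3: not 3>3, total = 3+2 = 5
m=4,j=2: 4>2, total = 5+2 = 7
m=4,j=3: 4>3, total = 7+1 = 8
m=4,j=4: not 4>4, total = 8+2 = 10
m=5,j=2: 5>2, total = 10+3 = 13
m=5,j=3: 5>3, total = 13+2 = 15
m=5,j=4: 5>4, total = 15+1 = 16
m=5,j=5: not 5>5, total = 16+2 = 18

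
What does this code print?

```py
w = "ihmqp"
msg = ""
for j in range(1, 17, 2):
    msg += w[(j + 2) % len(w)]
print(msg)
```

j=1: add w[3]='q' → 'q'
j=3: add w[0]='i' → 'qi'
j=5: add w[2]='m' → 'qim'
j=7: add w[4]='p' → 'qimp'
j=9: add w[1]='h' → 'qimph'
j=11: add w[3]='q' → 'qimphq'
j=13: add w[0]='i' → 'qimphqi'
j=15: add w[2]='m' → 'qimphqim'

qimphqim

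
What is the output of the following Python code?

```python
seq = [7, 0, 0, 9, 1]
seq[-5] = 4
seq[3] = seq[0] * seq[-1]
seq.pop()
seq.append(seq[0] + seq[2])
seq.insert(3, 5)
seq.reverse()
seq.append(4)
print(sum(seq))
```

seq[-5] = 4 → [4, 0, 0, 9, 1]
seq[3] = seq[0]*seq[-1] = 4*1 = 4 → [4, 0, 0, 4, 1]
pop() removes 1 → [4, 0, 0, 4]
append seq[0]+seq[2] = 4+0 = 4 → [4, 0, 0, 4, 4]
insert 5 at 3 → [4, 0, 0, 5, 4, 4]
reverse → [4, 4, 5, 0, 0, 4]
append 4 → [4, 4, 5, 0, 0, 4, 4]
sum = 21

21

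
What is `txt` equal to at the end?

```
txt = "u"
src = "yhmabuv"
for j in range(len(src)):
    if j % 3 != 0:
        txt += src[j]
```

j=0: skip
j=1: add 'h' → 'uh'
j=2: add 'm' → 'uhm'
j=3: skip
j=4: add 'b' → 'uhmb'
j=5: add 'u' → 'uhmbu'
j=6: skip

'uhmbu'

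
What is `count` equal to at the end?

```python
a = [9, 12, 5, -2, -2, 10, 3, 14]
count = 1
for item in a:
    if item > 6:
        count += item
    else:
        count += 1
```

50

item=9: >6, count = 1+9 = 10
item=12: >6, count = 10+12 = 22
item=5: not >6, count = 22+1 = 23
item=-2: not >6, count = 23+1 = 24
item=-2: not >6, count = 24+1 = 25
item=10: >6, count = 25+10 = 35
item=3: not >6, count = 35+1 = 36
item=14: >6, count = 36+14 = 50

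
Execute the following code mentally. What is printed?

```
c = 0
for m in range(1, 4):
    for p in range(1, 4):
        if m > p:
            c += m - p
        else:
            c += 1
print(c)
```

10

m=1,p=1: not 1>1, c = 0+1 = 1
m=1,p=2: not 1>2, c = 1+1 = 2
m=1,p=3: not 1>3, c = 2+1 = 3
m=2,p=1: 2>1, c = 3+1 = 4
m=2,p=2: not 2>2, c = 4+1 = 5
m=2,p=3: not 2>3, c = 5+1 = 6
m=3,p=1: 3>1, c = 6+2 = 8
m=3,p=2: 3>2, c = 8+1 = 9
m=3,p=3: not 3>3, c = 9+1 = 10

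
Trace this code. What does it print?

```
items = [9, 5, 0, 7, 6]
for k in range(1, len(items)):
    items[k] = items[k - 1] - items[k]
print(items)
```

k=1: items[1] = 9-5 = 4 → [9, 4, 0, 7, 6]
k=2: items[2] = 4-0 = 4 → [9, 4, 4, 7, 6]
k=3: items[3] = 4-7 = -3 → [9, 4, 4, -3, 6]
k=4: items[4] = (-3)-6 = -9 → [9, 4, 4, -3, -9]

[9, 4, 4, -3, -9]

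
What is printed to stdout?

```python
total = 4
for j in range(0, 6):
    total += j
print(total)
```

19

j=0: total = 4+0 = 4
j=1: total = 4+1 = 5
j=2: total = 5+2 = 7
j=3: total = 7+3 = 10
j=4: total = 10+4 = 14
j=5: total = 14+5 = 19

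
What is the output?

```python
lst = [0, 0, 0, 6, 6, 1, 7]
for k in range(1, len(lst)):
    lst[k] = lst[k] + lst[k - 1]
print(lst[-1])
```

20

k=1: lst[1] = 0+0 = 0 → [0, 0, 0, 6, 6, 1, 7]
k=2: lst[2] = 0+0 = 0 → [0, 0, 0, 6, 6, 1, 7]
k=3: lst[3] = 6+0 = 6 → [0, 0, 0, 6, 6, 1, 7]
k=4: lst[4] = 6+6 = 12 → [0, 0, 0, 6, 12, 1, 7]
k=5: lst[5] = 1+12 = 13 → [0, 0, 0, 6, 12, 13, 7]
k=6: lst[6] = 7+13 = 20 → [0, 0, 0, 6, 12, 13, 20]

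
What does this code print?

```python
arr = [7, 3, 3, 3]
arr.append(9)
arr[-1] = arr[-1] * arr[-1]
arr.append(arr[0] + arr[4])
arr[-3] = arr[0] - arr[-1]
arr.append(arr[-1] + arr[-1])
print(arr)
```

append 9 → [7, 3, 3, 3, 9]
arr[-1] = arr[-1]*arr[-1] = 9*9 = 81 → [7, 3, 3, 3, 81]
append arr[0]+arr[4] = 7+81 = 88 → [7, 3, 3, 3, 81, 88]
arr[-3] = arr[0]-arr[-1] = 7-88 = -81 → [7, 3, 3, -81, 81, 88]
append arr[-1]+arr[-1] = 88+88 = 176 → [7, 3, 3, -81, 81, 88, 176]

[7, 3, 3, -81, 81, 88, 176]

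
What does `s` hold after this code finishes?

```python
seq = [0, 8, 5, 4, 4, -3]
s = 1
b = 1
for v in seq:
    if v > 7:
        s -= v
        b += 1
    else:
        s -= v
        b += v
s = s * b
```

-204

v=0: not >7, s = 1-0 = 1; b=1
v=8: >7, s = 1-8 = -7; b=2
v=5: not >7, s = (-7)-5 = -12; b=7
v=4: not >7, s = (-12)-4 = -16; b=11
v=4: not >7, s = (-16)-4 = -20; b=15
v=-3: not >7, s = (-20)-(-3) = -17; b=12
s*b = (-17)*12 = -204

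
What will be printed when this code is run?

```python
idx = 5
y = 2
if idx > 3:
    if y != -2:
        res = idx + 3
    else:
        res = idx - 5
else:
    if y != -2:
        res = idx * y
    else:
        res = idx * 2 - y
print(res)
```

8

idx=5, y=2
idx > 3 is True; y != -2 is True
→ res = idx + 3 = 8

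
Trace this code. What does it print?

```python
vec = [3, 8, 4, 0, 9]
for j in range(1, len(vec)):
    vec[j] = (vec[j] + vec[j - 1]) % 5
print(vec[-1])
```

j=1: vec[1] = (8+3)%5 = 1 → [3, 1, 4, 0, 9]
j=2: vec[2] = (4+1)%5 = 0 → [3, 1, 0, 0, 9]
j=3: vec[3] = (0+0)%5 = 0 → [3, 1, 0, 0, 9]
j=4: vec[4] = (9+0)%5 = 4 → [3, 1, 0, 0, 4]

4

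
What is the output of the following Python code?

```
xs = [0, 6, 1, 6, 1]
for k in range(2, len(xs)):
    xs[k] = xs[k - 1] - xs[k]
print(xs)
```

k=2: xs[2] = 6-1 = 5 → [0, 6, 5, 6, 1]
k=3: xs[3] = 5-6 = -1 → [0, 6, 5, -1, 1]
k=4: xs[4] = (-1)-1 = -2 → [0, 6, 5, -1, -2]

[0, 6, 5, -1, -2]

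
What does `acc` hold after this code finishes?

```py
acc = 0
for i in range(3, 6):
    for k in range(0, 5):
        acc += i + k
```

i=3,k=0: acc = 0+3 = 3
i=3,k=1: acc = 3+4 = 7
i=3,k=2: acc = 7+5 = 12
i=3,k=3: acc = 12+6 = 18
i=3,k=4: acc = 18+7 = 25
i=4,k=0: acc = 25+4 = 29
i=4,k=1: acc = 29+5 = 34
i=4,k=2: acc = 34+6 = 40
i=4,k=3: acc = 40+7 = 47
i=4,k=4: acc = 47+8 = 55
i=5,k=0: acc = 55+5 = 60
i=5,k=1: acc = 60+6 = 66
i=5,k=2: acc = 66+7 = 73
i=5,k=3: acc = 73+8 = 81
i=5,k=4: acc = 81+9 = 90

90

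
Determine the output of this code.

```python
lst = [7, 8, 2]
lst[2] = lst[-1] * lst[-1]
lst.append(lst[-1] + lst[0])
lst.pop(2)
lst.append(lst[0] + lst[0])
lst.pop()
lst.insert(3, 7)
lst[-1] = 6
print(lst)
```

lst[2] = lst[-1]*lst[-1] = 2*2 = 4 → [7, 8, 4]
append lst[-1]+lst[0] = 4+7 = 11 → [7, 8, 4, 11]
pop(2) removes 4 → [7, 8, 11]
append lst[0]+lst[0] = 7+7 = 14 → [7, 8, 11, 14]
pop() removes 14 → [7, 8, 11]
insert 7 at 3 → [7, 8, 11, 7]
lst[-1] = 6 → [7, 8, 11, 6]

[7, 8, 11, 6]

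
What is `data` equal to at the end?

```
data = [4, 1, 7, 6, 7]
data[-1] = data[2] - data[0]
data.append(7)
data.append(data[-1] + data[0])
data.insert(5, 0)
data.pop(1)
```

data[-1] = data[2]-data[0] = 7-4 = 3 → [4, 1, 7, 6, 3]
append 7 → [4, 1, 7, 6, 3, 7]
append data[-1]+data[0] = 7+4 = 11 → [4, 1, 7, 6, 3, 7, 11]
insert 0 at 5 → [4, 1, 7, 6, 3, 0, 7, 11]
pop(1) removes 1 → [4, 7, 6, 3, 0, 7, 11]

[4, 7, 6, 3, 0, 7, 11]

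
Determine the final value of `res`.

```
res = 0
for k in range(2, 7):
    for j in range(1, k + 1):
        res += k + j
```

145

k=2,j=1: res = 0+3 = 3
k=2,j=2: res = 3+4 = 7
k=3,j=1: res = 7+4 = 11
k=3,j=2: res = 11+5 = 16
k=3,j=3: res = 16+6 = 22
k=4,j=1: res = 22+5 = 27
k=4,j=2: res = 27+6 = 33
k=4,j=3: res = 33+7 = 40
k=4,j=4: res = 40+8 = 48
k=5,j=1: res = 48+6 = 54
k=5,j=2: res = 54+7 = 61
k=5,j=3: res = 61+8 = 69
k=5,j=4: res = 69+9 = 78
k=5,j=5: res = 78+10 = 88
k=6,j=1: res = 88+7 = 95
k=6,j=2: res = 95+8 = 103
k=6,j=3: res = 103+9 = 112
k=6,j=4: res = 112+10 = 122
k=6,j=5: res = 122+11 = 133
k=6,j=6: res = 133+12 = 145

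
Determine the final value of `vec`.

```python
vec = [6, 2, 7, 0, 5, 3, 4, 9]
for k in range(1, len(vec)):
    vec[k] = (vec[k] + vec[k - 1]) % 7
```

k=1: vec[1] = (2+6)%7 = 1 → [6, 1, 7, 0, 5, 3, 4, 9]
k=2: vec[2] = (7+1)%7 = 1 → [6, 1, 1, 0, 5, 3, 4, 9]
k=3: vec[3] = (0+1)%7 = 1 → [6, 1, 1, 1, 5, 3, 4, 9]
k=4: vec[4] = (5+1)%7 = 6 → [6, 1, 1, 1, 6, 3, 4, 9]
k=5: vec[5] = (3+6)%7 = 2 → [6, 1, 1, 1, 6, 2, 4, 9]
k=6: vec[6] = (4+2)%7 = 6 → [6, 1, 1, 1, 6, 2, 6, 9]
k=7: vec[7] = (9+6)%7 = 1 → [6, 1, 1, 1, 6, 2, 6, 1]

[6, 1, 1, 1, 6, 2, 6, 1]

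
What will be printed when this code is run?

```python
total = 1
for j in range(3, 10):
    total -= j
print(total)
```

-41

j=3: total = 1-3 = -2
j=4: total = (-2)-4 = -6
j=5: total = (-6)-5 = -11
j=6: total = (-11)-6 = -17
j=7: total = (-17)-7 = -24
j=8: total = (-24)-8 = -32
j=9: total = (-32)-9 = -41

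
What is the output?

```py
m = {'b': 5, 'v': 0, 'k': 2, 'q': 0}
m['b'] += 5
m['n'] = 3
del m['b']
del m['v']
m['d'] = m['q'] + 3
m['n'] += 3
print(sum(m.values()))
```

11

m['b'] = 5+5 = 10 → {'b': 10, 'v': 0, 'k': 2, 'q': 0}
m['n'] = 3 → {'b': 10, 'v': 0, 'k': 2, 'q': 0, 'n': 3}
del 'b' → {'v': 0, 'k': 2, 'q': 0, 'n': 3}
del 'v' → {'k': 2, 'q': 0, 'n': 3}
m['d'] = m['q']+3 = 3 → {'k': 2, 'q': 0, 'n': 3, 'd': 3}
m['n'] = 3+3 = 6 → {'k': 2, 'q': 0, 'n': 6, 'd': 3}
sum of values = 11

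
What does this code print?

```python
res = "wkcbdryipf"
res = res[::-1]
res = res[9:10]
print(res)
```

w

reverse → 'fpiyrdbckw'
slice [9:10] → 'w'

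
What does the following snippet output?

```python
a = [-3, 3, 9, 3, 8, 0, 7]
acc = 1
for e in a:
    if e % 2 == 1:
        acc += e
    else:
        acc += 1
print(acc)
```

22

e=-3: odd, acc = 1+(-3) = -2
e=3: odd, acc = (-2)+3 = 1
e=9: odd, acc = 1+9 = 10
e=3: odd, acc = 10+3 = 13
e=8: not odd, acc = 13+1 = 14
e=0: not odd, acc = 14+1 = 15
e=7: odd, acc = 15+7 = 22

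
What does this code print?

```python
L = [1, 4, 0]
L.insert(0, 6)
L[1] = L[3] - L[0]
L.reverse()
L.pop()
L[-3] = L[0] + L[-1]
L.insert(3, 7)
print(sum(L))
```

insert 6 at 0 → [6, 1, 4, 0]
L[1] = L[3]-L[0] = 0-6 = -6 → [6, -6, 4, 0]
reverse → [0, 4, -6, 6]
pop() removes 6 → [0, 4, -6]
L[-3] = L[0]+L[-1] = 0+(-6) = -6 → [-6, 4, -6]
insert 7 at 3 → [-6, 4, -6, 7]
sum = -1

-1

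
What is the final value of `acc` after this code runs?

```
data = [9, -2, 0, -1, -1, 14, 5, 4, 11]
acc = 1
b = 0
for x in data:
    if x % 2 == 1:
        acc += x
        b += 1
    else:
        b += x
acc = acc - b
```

3

x=9: odd, acc = 1+9 = 10; b=1
x=-2: not odd; b=-1
x=0: not odd; b=-1
x=-1: odd, acc = 10+(-1) = 9; b=0
x=-1: odd, acc = 9+(-1) = 8; b=1
x=14: not odd; b=15
x=5: odd, acc = 8+5 = 13; b=16
x=4: not odd; b=20
x=11: odd, acc = 13+11 = 24; b=21
acc-b = 24-21 = 3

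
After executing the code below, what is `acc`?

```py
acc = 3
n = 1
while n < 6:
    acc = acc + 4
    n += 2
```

15

n=1: acc = 3+4 = 7
n=3: acc = 7+4 = 11
n=5: acc = 11+4 = 15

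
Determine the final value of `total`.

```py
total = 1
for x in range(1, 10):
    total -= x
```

x=1: total = 1-1 = 0
x=2: total = 0-2 = -2
x=3: total = (-2)-3 = -5
x=4: total = (-5)-4 = -9
x=5: total = (-9)-5 = -14
x=6: total = (-14)-6 = -20
x=7: total = (-20)-7 = -27
x=8: total = (-27)-8 = -35
x=9: total = (-35)-9 = -44

-44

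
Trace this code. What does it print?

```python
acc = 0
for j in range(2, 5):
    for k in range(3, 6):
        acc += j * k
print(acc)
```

108

j=2,k=3: acc = 0+6 = 6
j=2,k=4: acc = 6+8 = 14
j=2,k=5: acc = 14+10 = 24
j=3,k=3: acc = 24+9 = 33
j=3,k=4: acc = 33+12 = 45
j=3,k=5: acc = 45+15 = 60
j=4,k=3: acc = 60+12 = 72
j=4,k=4: acc = 72+16 = 88
j=4,k=5: acc = 88+20 = 108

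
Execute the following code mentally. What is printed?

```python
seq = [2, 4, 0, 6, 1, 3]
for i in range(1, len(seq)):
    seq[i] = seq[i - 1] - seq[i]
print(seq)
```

[2, -2, -2, -8, -9, -12]

i=1: seq[1] = 2-4 = -2 → [2, -2, 0, 6, 1, 3]
i=2: seq[2] = (-2)-0 = -2 → [2, -2, -2, 6, 1, 3]
i=3: seq[3] = (-2)-6 = -8 → [2, -2, -2, -8, 1, 3]
i=4: seq[4] = (-8)-1 = -9 → [2, -2, -2, -8, -9, 3]
i=5: seq[5] = (-9)-3 = -12 → [2, -2, -2, -8, -9, -12]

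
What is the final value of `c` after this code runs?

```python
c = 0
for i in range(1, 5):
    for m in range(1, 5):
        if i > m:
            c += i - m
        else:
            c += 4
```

50

i=1,m=1: not 1>1, c = 0+4 = 4
i=1,m=2: not 1>2, c = 4+4 = 8
i=1,m=3: not 1>3, c = 8+4 = 12
i=1,m=4: not 1>4, c = 12+4 = 16
i=2,m=1: 2>1, c = 16+1 = 17
i=2,m=2: not 2>2, c = 17+4 = 21
i=2,m=3: not 2>3, c = 21+4 = 25
i=2,m=4: not 2>4, c = 25+4 = 29
i=3,m=1: 3>1, c = 29+2 = 31
i=3,m=2: 3>2, c = 31+1 = 32
i=3,m=3: not 3>3, c = 32+4 = 36
i=3,m=4: not 3>4, c = 36+4 = 40
i=4,m=1: 4>1, c = 40+3 = 43
i=4,m=2: 4>2, c = 43+2 = 45
i=4,m=3: 4>3, c = 45+1 = 46
i=4,m=4: not 4>4, c = 46+4 = 50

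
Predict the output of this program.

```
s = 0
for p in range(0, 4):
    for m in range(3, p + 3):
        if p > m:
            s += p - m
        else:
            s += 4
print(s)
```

p=1,m=3: not 1>3, s = 0+4 = 4
p=2,m=3: not 2>3, s = 4+4 = 8
p=2,m=4: not 2>4, s = 8+4 = 12
p=3,m=3: not 3>3, s = 12+4 = 16
p=3,m=4: not 3>4, s = 16+4 = 20
p=3,m=5: not 3>5, s = 20+4 = 24

24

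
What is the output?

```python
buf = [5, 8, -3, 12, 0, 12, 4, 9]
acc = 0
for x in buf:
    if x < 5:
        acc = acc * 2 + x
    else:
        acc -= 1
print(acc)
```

-31

x=5: not <5, acc = 0-1 = -1
x=8: not <5, acc = (-1)-1 = -2
x=-3: <5, acc = (-2)*2+(-3) = -7
x=12: not <5, acc = (-7)-1 = -8
x=0: <5, acc = (-8)*2+0 = -16
x=12: not <5, acc = (-16)-1 = -17
x=4: <5, acc = (-17)*2+4 = -30
x=9: not <5, acc = (-30)-1 = -31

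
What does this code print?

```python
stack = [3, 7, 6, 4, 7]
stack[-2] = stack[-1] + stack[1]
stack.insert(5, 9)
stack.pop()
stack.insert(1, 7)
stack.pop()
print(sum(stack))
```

37

stack[-2] = stack[-1]+stack[1] = 7+7 = 14 → [3, 7, 6, 14, 7]
insert 9 at 5 → [3, 7, 6, 14, 7, 9]
pop() removes 9 → [3, 7, 6, 14, 7]
insert 7 at 1 → [3, 7, 7, 6, 14, 7]
pop() removes 7 → [3, 7, 7, 6, 14]
sum = 37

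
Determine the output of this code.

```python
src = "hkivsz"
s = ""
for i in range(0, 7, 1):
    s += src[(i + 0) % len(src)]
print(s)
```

hkivszh

i=0: add src[0]='h' → 'h'
i=1: add src[1]='k' → 'hk'
i=2: add src[2]='i' → 'hki'
i=3: add src[3]='v' → 'hkiv'
i=4: add src[4]='s' → 'hkivs'
i=5: add src[5]='z' → 'hkivsz'
i=6: add src[0]='h' → 'hkivszh'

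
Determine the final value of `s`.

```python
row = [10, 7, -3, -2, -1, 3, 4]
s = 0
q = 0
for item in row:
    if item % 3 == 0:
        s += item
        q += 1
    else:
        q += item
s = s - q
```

-20

item=10: not %3==0; q=10
item=7: not %3==0; q=17
item=-3: %3==0, s = 0+(-3) = -3; q=18
item=-2: not %3==0; q=16
item=-1: not %3==0; q=15
item=3: %3==0, s = (-3)+3 = 0; q=16
item=4: not %3==0; q=20
s-q = 0-20 = -20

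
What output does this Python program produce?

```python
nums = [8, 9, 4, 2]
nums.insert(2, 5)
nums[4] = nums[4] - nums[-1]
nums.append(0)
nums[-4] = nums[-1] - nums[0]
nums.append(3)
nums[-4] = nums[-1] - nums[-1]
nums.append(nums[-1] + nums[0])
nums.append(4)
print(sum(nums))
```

insert 5 at 2 → [8, 9, 5, 4, 2]
nums[4] = nums[4]-nums[-1] = 2-2 = 0 → [8, 9, 5, 4, 0]
append 0 → [8, 9, 5, 4, 0, 0]
nums[-4] = nums[-1]-nums[0] = 0-8 = -8 → [8, 9, -8, 4, 0, 0]
append 3 → [8, 9, -8, 4, 0, 0, 3]
nums[-4] = nums[-1]-nums[-1] = 3-3 = 0 → [8, 9, -8, 0, 0, 0, 3]
append nums[-1]+nums[0] = 3+8 = 11 → [8, 9, -8, 0, 0, 0, 3, 11]
append 4 → [8, 9, -8, 0, 0, 0, 3, 11, 4]
sum = 27

27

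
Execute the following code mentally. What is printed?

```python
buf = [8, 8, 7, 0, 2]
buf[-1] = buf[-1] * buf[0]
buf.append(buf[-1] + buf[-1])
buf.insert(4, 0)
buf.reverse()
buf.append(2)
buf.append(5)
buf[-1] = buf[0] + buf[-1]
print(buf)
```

buf[-1] = buf[-1]*buf[0] = 2*8 = 16 → [8, 8, 7, 0, 16]
append buf[-1]+buf[-1] = 16+16 = 32 → [8, 8, 7, 0, 16, 32]
insert 0 at 4 → [8, 8, 7, 0, 0, 16, 32]
reverse → [32, 16, 0, 0, 7, 8, 8]
append 2 → [32, 16, 0, 0, 7, 8, 8, 2]
append 5 → [32, 16, 0, 0, 7, 8, 8, 2, 5]
buf[-1] = buf[0]+buf[-1] = 32+5 = 37 → [32, 16, 0, 0, 7, 8, 8, 2, 37]

[32, 16, 0, 0, 7, 8, 8, 2, 37]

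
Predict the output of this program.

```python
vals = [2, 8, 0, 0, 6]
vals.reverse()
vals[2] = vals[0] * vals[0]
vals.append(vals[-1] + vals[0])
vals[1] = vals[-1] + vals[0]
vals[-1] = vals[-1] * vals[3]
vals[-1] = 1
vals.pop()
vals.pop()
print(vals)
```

reverse → [6, 0, 0, 8, 2]
vals[2] = vals[0]*vals[0] = 6*6 = 36 → [6, 0, 36, 8, 2]
append vals[-1]+vals[0] = 2+6 = 8 → [6, 0, 36, 8, 2, 8]
vals[1] = vals[-1]+vals[0] = 8+6 = 14 → [6, 14, 36, 8, 2, 8]
vals[-1] = vals[-1]*vals[3] = 8*8 = 64 → [6, 14, 36, 8, 2, 64]
vals[-1] = 1 → [6, 14, 36, 8, 2, 1]
pop() removes 1 → [6, 14, 36, 8, 2]
pop() removes 2 → [6, 14, 36, 8]

[6, 14, 36, 8]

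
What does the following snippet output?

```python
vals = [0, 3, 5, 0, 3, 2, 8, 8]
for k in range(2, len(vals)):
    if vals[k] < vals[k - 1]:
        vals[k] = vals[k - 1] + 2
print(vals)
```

[0, 3, 5, 7, 9, 11, 13, 15]

k=2: 5>=3, unchanged → [0, 3, 5, 0, 3, 2, 8, 8]
k=3: 0<5, vals[3] = 5+2 = 7 → [0, 3, 5, 7, 3, 2, 8, 8]
k=4: 3<7, vals[4] = 7+2 = 9 → [0, 3, 5, 7, 9, 2, 8, 8]
k=5: 2<9, vals[5] = 9+2 = 11 → [0, 3, 5, 7, 9, 11, 8, 8]
k=6: 8<11, vals[6] = 11+2 = 13 → [0, 3, 5, 7, 9, 11, 13, 8]
k=7: 8<13, vals[7] = 13+2 = 15 → [0, 3, 5, 7, 9, 11, 13, 15]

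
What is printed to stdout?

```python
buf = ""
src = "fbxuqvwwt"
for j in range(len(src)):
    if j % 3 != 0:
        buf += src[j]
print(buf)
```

bxqvwt

j=0: skip
j=1: add 'b' → 'b'
j=2: add 'x' → 'bx'
j=3: skip
j=4: add 'q' → 'bxq'
j=5: add 'v' → 'bxqv'
j=6: skip
j=7: add 'w' → 'bxqvw'
j=8: add 't' → 'bxqvwt'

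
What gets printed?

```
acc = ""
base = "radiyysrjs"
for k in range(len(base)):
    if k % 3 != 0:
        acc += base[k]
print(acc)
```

adyyrj

k=0: skip
k=1: add 'a' → 'a'
k=2: add 'd' → 'ad'
k=3: skip
k=4: add 'y' → 'ady'
k=5: add 'y' → 'adyy'
k=6: skip
k=7: add 'r' → 'adyyr'
k=8: add 'j' → 'adyyrj'
k=9: skip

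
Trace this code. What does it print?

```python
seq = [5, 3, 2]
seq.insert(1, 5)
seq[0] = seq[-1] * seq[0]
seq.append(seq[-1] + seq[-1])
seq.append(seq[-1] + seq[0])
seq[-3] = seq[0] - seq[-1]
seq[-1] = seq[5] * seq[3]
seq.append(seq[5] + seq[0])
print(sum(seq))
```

-84

insert 5 at 1 → [5, 5, 3, 2]
seq[0] = seq[-1]*seq[0] = 2*5 = 10 → [10, 5, 3, 2]
append seq[-1]+seq[-1] = 2+2 = 4 → [10, 5, 3, 2, 4]
append seq[-1]+seq[0] = 4+10 = 14 → [10, 5, 3, 2, 4, 14]
seq[-3] = seq[0]-seq[-1] = 10-14 = -4 → [10, 5, 3, -4, 4, 14]
seq[-1] = seq[5]*seq[3] = 14*(-4) = -56 → [10, 5, 3, -4, 4, -56]
append seq[5]+seq[0] = (-56)+10 = -46 → [10, 5, 3, -4, 4, -56, -46]
sum = -84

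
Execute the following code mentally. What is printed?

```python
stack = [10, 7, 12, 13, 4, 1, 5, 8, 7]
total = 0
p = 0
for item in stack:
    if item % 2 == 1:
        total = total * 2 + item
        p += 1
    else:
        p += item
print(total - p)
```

198

item=10: not odd; p=10
item=7: odd, total = 0*2+7 = 7; p=11
item=12: not odd; p=23
item=13: odd, total = 7*2+13 = 27; p=24
item=4: not odd; p=28
item=1: odd, total = 27*2+1 = 55; p=29
item=5: odd, total = 55*2+5 = 115; p=30
item=8: not odd; p=38
item=7: odd, total = 115*2+7 = 237; p=39
total-p = 237-39 = 198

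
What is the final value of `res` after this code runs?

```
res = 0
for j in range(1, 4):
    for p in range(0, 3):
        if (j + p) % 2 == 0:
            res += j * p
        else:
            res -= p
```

3

j=1,p=0: odd sum, res = 0-0 = 0
j=1,p=1: even sum, res = 0+1 = 1
j=1,p=2: odd sum, res = 1-2 = -1
j=2,p=0: even sum, res = (-1)+0 = -1
j=2,p=1: odd sum, res = (-1)-1 = -2
j=2,p=2: even sum, res = (-2)+4 = 2
j=3,p=0: odd sum, res = 2-0 = 2
j=3,p=1: even sum, res = 2+3 = 5
j=3,p=2: odd sum, res = 5-2 = 3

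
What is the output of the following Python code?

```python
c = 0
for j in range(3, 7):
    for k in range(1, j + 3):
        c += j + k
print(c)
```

j=3,k=1: c = 0+4 = 4
j=3,k=2: c = 4+5 = 9
j=3,k=3: c = 9+6 = 15
j=3,k=4: c = 15+7 = 22
j=3,k=5: c = 22+8 = 30
j=4,k=1: c = 30+5 = 35
j=4,k=2: c = 35+6 = 41
j=4,k=3: c = 41+7 = 48
j=4,k=4: c = 48+8 = 56
j=4,k=5: c = 56+9 = 65
j=4,k=6: c = 65+10 = 75
j=5,k=1: c = 75+6 = 81
j=5,k=2: c = 81+7 = 88
j=5,k=3: c = 88+8 = 96
j=5,k=4: c = 96+9 = 105
j=5,k=5: c = 105+10 = 115
j=5,k=6: c = 115+11 = 126
j=5,k=7: c = 126+12 = 138
j=6,k=1: c = 138+7 = 145
j=6,k=2: c = 145+8 = 153
j=6,k=3: c = 153+9 = 162
j=6,k=4: c = 162+10 = 172
j=6,k=5: c = 172+11 = 183
j=6,k=6: c = 183+12 = 195
j=6,k=7: c = 195+13 = 208
j=6,k=8: c = 208+14 = 222

222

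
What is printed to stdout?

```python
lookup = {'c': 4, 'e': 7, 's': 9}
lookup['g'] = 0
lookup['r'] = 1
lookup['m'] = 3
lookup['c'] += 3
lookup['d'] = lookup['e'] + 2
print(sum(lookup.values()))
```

36

lookup['g'] = 0 → {'c': 4, 'e': 7, 's': 9, 'g': 0}
lookup['r'] = 1 → {'c': 4, 'e': 7, 's': 9, 'g': 0, 'r': 1}
lookup['m'] = 3 → {'c': 4, 'e': 7, 's': 9, 'g': 0, 'r': 1, 'm': 3}
lookup['c'] = 4+3 = 7 → {'c': 7, 'e': 7, 's': 9, 'g': 0, 'r': 1, 'm': 3}
lookup['d'] = lookup['e']+2 = 9 → {'c': 7, 'e': 7, 's': 9, 'g': 0, 'r': 1, 'm': 3, 'd': 9}
sum of values = 36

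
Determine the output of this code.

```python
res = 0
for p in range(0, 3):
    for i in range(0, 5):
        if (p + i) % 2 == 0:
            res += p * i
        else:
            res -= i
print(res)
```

p=0,i=0: even sum, res = 0+0 = 0
p=0,i=1: odd sum, res = 0-1 = -1
p=0,i=2: even sum, res = (-1)+0 = -1
p=0,i=3: odd sum, res = (-1)-3 = -4
p=0,i=4: even sum, res = (-4)+0 = -4
p=1,i=0: odd sum, res = (-4)-0 = -4
p=1,i=1: even sum, res = (-4)+1 = -3
p=1,i=2: odd sum, res = (-3)-2 = -5
p=1,i=3: even sum, res = (-5)+3 = -2
p=1,i=4: odd sum, res = (-2)-4 = -6
p=2,i=0: even sum, res = (-6)+0 = -6
p=2,i=1: odd sum, res = (-6)-1 = -7
p=2,i=2: even sum, res = (-7)+4 = -3
p=2,i=3: odd sum, res = (-3)-3 = -6
p=2,i=4: even sum, res = (-6)+8 = 2

2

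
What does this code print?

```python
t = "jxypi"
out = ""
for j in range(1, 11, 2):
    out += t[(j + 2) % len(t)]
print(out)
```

j=1: add t[3]='p' → 'p'
j=3: add t[0]='j' → 'pj'
j=5: add t[2]='y' → 'pjy'
j=7: add t[4]='i' → 'pjyi'
j=9: add t[1]='x' → 'pjyix'

pjyix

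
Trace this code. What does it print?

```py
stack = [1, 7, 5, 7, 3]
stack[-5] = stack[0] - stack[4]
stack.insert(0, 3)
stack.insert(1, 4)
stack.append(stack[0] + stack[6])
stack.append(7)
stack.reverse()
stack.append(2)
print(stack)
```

[7, 6, 3, 7, 5, 7, -2, 4, 3, 2]

stack[-5] = stack[0]-stack[4] = 1-3 = -2 → [-2, 7, 5, 7, 3]
insert 3 at 0 → [3, -2, 7, 5, 7, 3]
insert 4 at 1 → [3, 4, -2, 7, 5, 7, 3]
append stack[0]+stack[6] = 3+3 = 6 → [3, 4, -2, 7, 5, 7, 3, 6]
append 7 → [3, 4, -2, 7, 5, 7, 3, 6, 7]
reverse → [7, 6, 3, 7, 5, 7, -2, 4, 3]
append 2 → [7, 6, 3, 7, 5, 7, -2, 4, 3, 2]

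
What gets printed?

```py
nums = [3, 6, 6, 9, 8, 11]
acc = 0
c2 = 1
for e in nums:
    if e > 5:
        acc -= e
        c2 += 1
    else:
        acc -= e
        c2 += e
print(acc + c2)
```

-34

e=3: not >5, acc = 0-3 = -3; c2=4
e=6: >5, acc = (-3)-6 = -9; c2=5
e=6: >5, acc = (-9)-6 = -15; c2=6
e=9: >5, acc = (-15)-9 = -24; c2=7
e=8: >5, acc = (-24)-8 = -32; c2=8
e=11: >5, acc = (-32)-11 = -43; c2=9
acc+c2 = (-43)+9 = -34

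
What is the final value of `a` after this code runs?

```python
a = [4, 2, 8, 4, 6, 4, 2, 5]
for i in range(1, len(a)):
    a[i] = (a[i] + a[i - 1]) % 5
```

[4, 1, 4, 3, 4, 3, 0, 0]

i=1: a[1] = (2+4)%5 = 1 → [4, 1, 8, 4, 6, 4, 2, 5]
i=2: a[2] = (8+1)%5 = 4 → [4, 1, 4, 4, 6, 4, 2, 5]
i=3: a[3] = (4+4)%5 = 3 → [4, 1, 4, 3, 6, 4, 2, 5]
i=4: a[4] = (6+3)%5 = 4 → [4, 1, 4, 3, 4, 4, 2, 5]
i=5: a[5] = (4+4)%5 = 3 → [4, 1, 4, 3, 4, 3, 2, 5]
i=6: a[6] = (2+3)%5 = 0 → [4, 1, 4, 3, 4, 3, 0, 5]
i=7: a[7] = (5+0)%5 = 0 → [4, 1, 4, 3, 4, 3, 0, 0]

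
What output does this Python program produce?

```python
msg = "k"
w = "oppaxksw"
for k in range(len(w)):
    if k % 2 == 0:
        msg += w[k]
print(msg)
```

kopxs

k=0: add 'o' → 'ko'
k=1: skip
k=2: add 'p' → 'kop'
k=3: skip
k=4: add 'x' → 'kopx'
k=5: skip
k=6: add 's' → 'kopxs'
k=7: skip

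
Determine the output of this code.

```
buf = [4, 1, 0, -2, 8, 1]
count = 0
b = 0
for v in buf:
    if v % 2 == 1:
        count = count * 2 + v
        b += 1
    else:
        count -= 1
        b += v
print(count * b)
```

-84

v=4: not odd, count = 0-1 = -1; b=4
v=1: odd, count = (-1)*2+1 = -1; b=5
v=0: not odd, count = (-1)-1 = -2; b=5
v=-2: not odd, count = (-2)-1 = -3; b=3
v=8: not odd, count = (-3)-1 = -4; b=11
v=1: odd, count = (-4)*2+1 = -7; b=12
count*b = (-7)*12 = -84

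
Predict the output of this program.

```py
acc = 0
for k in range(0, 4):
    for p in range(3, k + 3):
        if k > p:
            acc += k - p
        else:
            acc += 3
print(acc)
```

k=1,p=3: not 1>3, acc = 0+3 = 3
k=2,p=3: not 2>3, acc = 3+3 = 6
k=2,p=4: not 2>4, acc = 6+3 = 9
k=3,p=3: not 3>3, acc = 9+3 = 12
k=3,p=4: not 3>4, acc = 12+3 = 15
k=3,p=5: not 3>5, acc = 15+3 = 18

18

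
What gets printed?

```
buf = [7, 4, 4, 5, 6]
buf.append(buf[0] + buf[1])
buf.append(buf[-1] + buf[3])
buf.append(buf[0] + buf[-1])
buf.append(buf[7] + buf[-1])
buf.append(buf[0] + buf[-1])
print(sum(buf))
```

append buf[0]+buf[1] = 7+4 = 11 → [7, 4, 4, 5, 6, 11]
append buf[-1]+buf[3] = 11+5 = 16 → [7, 4, 4, 5, 6, 11, 16]
append buf[0]+buf[-1] = 7+16 = 23 → [7, 4, 4, 5, 6, 11, 16, 23]
append buf[7]+buf[-1] = 23+23 = 46 → [7, 4, 4, 5, 6, 11, 16, 23, 46]
append buf[0]+buf[-1] = 7+46 = 53 → [7, 4, 4, 5, 6, 11, 16, 23, 46, 53]
sum = 175

175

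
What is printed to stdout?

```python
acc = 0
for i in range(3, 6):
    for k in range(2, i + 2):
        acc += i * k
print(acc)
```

i=3,k=2: acc = 0+6 = 6
i=3,k=3: acc = 6+9 = 15
i=3,k=4: acc = 15+12 = 27
i=4,k=2: acc = 27+8 = 35
i=4,k=3: acc = 35+12 = 47
i=4,k=4: acc = 47+16 = 63
i=4,k=5: acc = 63+20 = 83
i=5,k=2: acc = 83+10 = 93
i=5,k=3: acc = 93+15 = 108
i=5,k=4: acc = 108+20 = 128
i=5,k=5: acc = 128+25 = 153
i=5,k=6: acc = 153+30 = 183

183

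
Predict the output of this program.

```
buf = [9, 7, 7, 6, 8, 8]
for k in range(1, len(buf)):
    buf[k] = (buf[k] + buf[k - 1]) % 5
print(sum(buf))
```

19

k=1: buf[1] = (7+9)%5 = 1 → [9, 1, 7, 6, 8, 8]
k=2: buf[2] = (7+1)%5 = 3 → [9, 1, 3, 6, 8, 8]
k=3: buf[3] = (6+3)%5 = 4 → [9, 1, 3, 4, 8, 8]
k=4: buf[4] = (8+4)%5 = 2 → [9, 1, 3, 4, 2, 8]
k=5: buf[5] = (8+2)%5 = 0 → [9, 1, 3, 4, 2, 0]
sum = 19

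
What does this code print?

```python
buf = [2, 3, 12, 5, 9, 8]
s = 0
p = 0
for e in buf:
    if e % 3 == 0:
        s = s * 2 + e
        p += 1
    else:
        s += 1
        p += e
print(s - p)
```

e=2: not %3==0, s = 0+1 = 1; p=2
e=3: %3==0, s = 1*2+3 = 5; p=3
e=12: %3==0, s = 5*2+12 = 22; p=4
e=5: not %3==0, s = 22+1 = 23; p=9
e=9: %3==0, s = 23*2+9 = 55; p=10
e=8: not %3==0, s = 55+1 = 56; p=18
s-p = 56-18 = 38

38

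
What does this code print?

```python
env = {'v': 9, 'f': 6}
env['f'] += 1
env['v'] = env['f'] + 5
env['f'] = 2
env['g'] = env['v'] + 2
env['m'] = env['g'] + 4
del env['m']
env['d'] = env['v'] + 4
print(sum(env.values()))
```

env['f'] = 6+1 = 7 → {'v': 9, 'f': 7}
env['v'] = env['f']+5 = 12 → {'v': 12, 'f': 7}
env['f'] = 2 → {'v': 12, 'f': 2}
env['g'] = env['v']+2 = 14 → {'v': 12, 'f': 2, 'g': 14}
env['m'] = env['g']+4 = 18 → {'v': 12, 'f': 2, 'g': 14, 'm': 18}
del 'm' → {'v': 12, 'f': 2, 'g': 14}
env['d'] = env['v']+4 = 16 → {'v': 12, 'f': 2, 'g': 14, 'd': 16}
sum of values = 44

44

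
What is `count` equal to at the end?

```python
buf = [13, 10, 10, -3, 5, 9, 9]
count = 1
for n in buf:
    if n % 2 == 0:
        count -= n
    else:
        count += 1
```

n=13: not even, count = 1+1 = 2
n=10: even, count = 2-10 = -8
n=10: even, count = (-8)-10 = -18
n=-3: not even, count = (-18)+1 = -17
n=5: not even, count = (-17)+1 = -16
n=9: not even, count = (-16)+1 = -15
n=9: not even, count = (-15)+1 = -14

-14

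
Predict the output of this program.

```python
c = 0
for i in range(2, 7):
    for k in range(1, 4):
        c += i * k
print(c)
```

i=2,k=1: c = 0+2 = 2
i=2,k=2: c = 2+4 = 6
i=2,k=3: c = 6+6 = 12
i=3,k=1: c = 12+3 = 15
i=3,k=2: c = 15+6 = 21
i=3,k=3: c = 21+9 = 30
i=4,k=1: c = 30+4 = 34
i=4,k=2: c = 34+8 = 42
i=4,k=3: c = 42+12 = 54
i=5,k=1: c = 54+5 = 59
i=5,k=2: c = 59+10 = 69
i=5,k=3: c = 69+15 = 84
i=6,k=1: c = 84+6 = 90
i=6,k=2: c = 90+12 = 102
i=6,k=3: c = 102+18 = 120

120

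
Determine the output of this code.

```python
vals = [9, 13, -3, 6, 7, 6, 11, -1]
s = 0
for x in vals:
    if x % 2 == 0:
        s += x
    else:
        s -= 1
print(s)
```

x=9: not even, s = 0-1 = -1
x=13: not even, s = (-1)-1 = -2
x=-3: not even, s = (-2)-1 = -3
x=6: even, s = (-3)+6 = 3
x=7: not even, s = 3-1 = 2
x=6: even, s = 2+6 = 8
x=11: not even, s = 8-1 = 7
x=-1: not even, s = 7-1 = 6

6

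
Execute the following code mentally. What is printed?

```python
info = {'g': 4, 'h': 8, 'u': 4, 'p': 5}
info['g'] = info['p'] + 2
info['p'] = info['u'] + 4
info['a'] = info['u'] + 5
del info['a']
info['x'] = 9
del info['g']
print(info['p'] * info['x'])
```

72

info['g'] = info['p']+2 = 7 → {'g': 7, 'h': 8, 'u': 4, 'p': 5}
info['p'] = info['u']+4 = 8 → {'g': 7, 'h': 8, 'u': 4, 'p': 8}
info['a'] = info['u']+5 = 9 → {'g': 7, 'h': 8, 'u': 4, 'p': 8, 'a': 9}
del 'a' → {'g': 7, 'h': 8, 'u': 4, 'p': 8}
info['x'] = 9 → {'g': 7, 'h': 8, 'u': 4, 'p': 8, 'x': 9}
del 'g' → {'h': 8, 'u': 4, 'p': 8, 'x': 9}
info['p']*info['x'] = 8*9 = 72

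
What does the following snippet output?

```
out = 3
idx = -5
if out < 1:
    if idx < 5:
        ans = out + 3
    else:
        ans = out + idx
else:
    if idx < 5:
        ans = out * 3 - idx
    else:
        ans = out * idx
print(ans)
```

14

out=3, idx=-5
out < 1 is False; idx < 5 is True
→ ans = out * 3 - idx = 14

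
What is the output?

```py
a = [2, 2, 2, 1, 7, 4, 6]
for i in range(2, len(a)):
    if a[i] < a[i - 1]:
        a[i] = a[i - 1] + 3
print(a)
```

[2, 2, 2, 5, 7, 10, 13]

i=2: 2>=2, unchanged → [2, 2, 2, 1, 7, 4, 6]
i=3: 1<2, a[3] = 2+3 = 5 → [2, 2, 2, 5, 7, 4, 6]
i=4: 7>=5, unchanged → [2, 2, 2, 5, 7, 4, 6]
i=5: 4<7, a[5] = 7+3 = 10 → [2, 2, 2, 5, 7, 10, 6]
i=6: 6<10, a[6] = 10+3 = 13 → [2, 2, 2, 5, 7, 10, 13]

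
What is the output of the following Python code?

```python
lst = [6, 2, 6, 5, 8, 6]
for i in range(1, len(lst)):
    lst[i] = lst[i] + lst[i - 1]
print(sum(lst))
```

107

i=1: lst[1] = 2+6 = 8 → [6, 8, 6, 5, 8, 6]
i=2: lst[2] = 6+8 = 14 → [6, 8, 14, 5, 8, 6]
i=3: lst[3] = 5+14 = 19 → [6, 8, 14, 19, 8, 6]
i=4: lst[4] = 8+19 = 27 → [6, 8, 14, 19, 27, 6]
i=5: lst[5] = 6+27 = 33 → [6, 8, 14, 19, 27, 33]
sum = 107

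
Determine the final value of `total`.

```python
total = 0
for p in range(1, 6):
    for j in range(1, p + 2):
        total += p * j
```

210

p=1,j=1: total = 0+1 = 1
p=1,j=2: total = 1+2 = 3
p=2,j=1: total = 3+2 = 5
p=2,j=2: total = 5+4 = 9
p=2,j=3: total = 9+6 = 15
p=3,j=1: total = 15+3 = 18
p=3,j=2: total = 18+6 = 24
p=3,j=3: total = 24+9 = 33
p=3,j=4: total = 33+12 = 45
p=4,j=1: total = 45+4 = 49
p=4,j=2: total = 49+8 = 57
p=4,j=3: total = 57+12 = 69
p=4,j=4: total = 69+16 = 85
p=4,j=5: total = 85+20 = 105
p=5,j=1: total = 105+5 = 110
p=5,j=2: total = 110+10 = 120
p=5,j=3: total = 120+15 = 135
p=5,j=4: total = 135+20 = 155
p=5,j=5: total = 155+25 = 180
p=5,j=6: total = 180+30 = 210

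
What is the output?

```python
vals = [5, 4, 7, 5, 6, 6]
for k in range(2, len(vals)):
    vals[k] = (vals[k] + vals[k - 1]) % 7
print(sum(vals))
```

k=2: vals[2] = (7+4)%7 = 4 → [5, 4, 4, 5, 6, 6]
k=3: vals[3] = (5+4)%7 = 2 → [5, 4, 4, 2, 6, 6]
k=4: vals[4] = (6+2)%7 = 1 → [5, 4, 4, 2, 1, 6]
k=5: vals[5] = (6+1)%7 = 0 → [5, 4, 4, 2, 1, 0]
sum = 16

16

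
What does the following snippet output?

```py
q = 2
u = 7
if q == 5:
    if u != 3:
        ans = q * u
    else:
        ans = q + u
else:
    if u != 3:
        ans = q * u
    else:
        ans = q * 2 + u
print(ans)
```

14

q=2, u=7
q == 5 is False; u != 3 is True
→ ans = q * u = 14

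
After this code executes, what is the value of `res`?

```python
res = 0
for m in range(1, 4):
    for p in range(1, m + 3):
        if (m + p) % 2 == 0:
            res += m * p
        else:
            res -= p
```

m=1,p=1: even sum, res = 0+1 = 1
m=1,p=2: odd sum, res = 1-2 = -1
m=1,p=3: even sum, res = (-1)+3 = 2
m=2,p=1: odd sum, res = 2-1 = 1
m=2,p=2: even sum, res = 1+4 = 5
m=2,p=3: odd sum, res = 5-3 = 2
m=2,p=4: even sum, res = 2+8 = 10
m=3,p=1: even sum, res = 10+3 = 13
m=3,p=2: odd sum, res = 13-2 = 11
m=3,p=3: even sum, res = 11+9 = 20
m=3,p=4: odd sum, res = 20-4 = 16
m=3,p=5: even sum, res = 16+15 = 31

31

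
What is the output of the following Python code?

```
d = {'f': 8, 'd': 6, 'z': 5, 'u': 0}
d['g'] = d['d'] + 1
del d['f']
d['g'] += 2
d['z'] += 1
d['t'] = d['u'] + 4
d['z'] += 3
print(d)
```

d['g'] = d['d']+1 = 7 → {'f': 8, 'd': 6, 'z': 5, 'u': 0, 'g': 7}
del 'f' → {'d': 6, 'z': 5, 'u': 0, 'g': 7}
d['g'] = 7+2 = 9 → {'d': 6, 'z': 5, 'u': 0, 'g': 9}
d['z'] = 5+1 = 6 → {'d': 6, 'z': 6, 'u': 0, 'g': 9}
d['t'] = d['u']+4 = 4 → {'d': 6, 'z': 6, 'u': 0, 'g': 9, 't': 4}
d['z'] = 6+3 = 9 → {'d': 6, 'z': 9, 'u': 0, 'g': 9, 't': 4}

{'d': 6, 'z': 9, 'u': 0, 'g': 9, 't': 4}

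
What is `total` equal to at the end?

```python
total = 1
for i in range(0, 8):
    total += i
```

29

i=0: total = 1+0 = 1
i=1: total = 1+1 = 2
i=2: total = 2+2 = 4
i=3: total = 4+3 = 7
i=4: total = 7+4 = 11
i=5: total = 11+5 = 16
i=6: total = 16+6 = 22
i=7: total = 22+7 = 29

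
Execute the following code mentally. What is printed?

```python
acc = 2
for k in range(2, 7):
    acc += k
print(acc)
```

22

k=2: acc = 2+2 = 4
k=3: acc = 4+3 = 7
k=4: acc = 7+4 = 11
k=5: acc = 11+5 = 16
k=6: acc = 16+6 = 22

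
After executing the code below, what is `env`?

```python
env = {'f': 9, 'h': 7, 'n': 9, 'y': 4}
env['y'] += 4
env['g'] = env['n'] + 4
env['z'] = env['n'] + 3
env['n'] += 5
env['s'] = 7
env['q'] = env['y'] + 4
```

env['y'] = 4+4 = 8 → {'f': 9, 'h': 7, 'n': 9, 'y': 8}
env['g'] = env['n']+4 = 13 → {'f': 9, 'h': 7, 'n': 9, 'y': 8, 'g': 13}
env['z'] = env['n']+3 = 12 → {'f': 9, 'h': 7, 'n': 9, 'y': 8, 'g': 13, 'z': 12}
env['n'] = 9+5 = 14 → {'f': 9, 'h': 7, 'n': 14, 'y': 8, 'g': 13, 'z': 12}
env['s'] = 7 → {'f': 9, 'h': 7, 'n': 14, 'y': 8, 'g': 13, 'z': 12, 's': 7}
env['q'] = env['y']+4 = 12 → {'f': 9, 'h': 7, 'n': 14, 'y': 8, 'g': 13, 'z': 12, 's': 7, 'q': 12}

{'f': 9, 'h': 7, 'n': 14, 'y': 8, 'g': 13, 'z': 12, 's': 7, 'q': 12}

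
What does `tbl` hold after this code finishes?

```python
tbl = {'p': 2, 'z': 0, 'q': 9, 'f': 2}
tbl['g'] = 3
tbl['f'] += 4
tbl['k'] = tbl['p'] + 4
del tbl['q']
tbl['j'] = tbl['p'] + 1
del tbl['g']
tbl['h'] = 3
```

{'p': 2, 'z': 0, 'f': 6, 'k': 6, 'j': 3, 'h': 3}

tbl['g'] = 3 → {'p': 2, 'z': 0, 'q': 9, 'f': 2, 'g': 3}
tbl['f'] = 2+4 = 6 → {'p': 2, 'z': 0, 'q': 9, 'f': 6, 'g': 3}
tbl['k'] = tbl['p']+4 = 6 → {'p': 2, 'z': 0, 'q': 9, 'f': 6, 'g': 3, 'k': 6}
del 'q' → {'p': 2, 'z': 0, 'f': 6, 'g': 3, 'k': 6}
tbl['j'] = tbl['p']+1 = 3 → {'p': 2, 'z': 0, 'f': 6, 'g': 3, 'k': 6, 'j': 3}
del 'g' → {'p': 2, 'z': 0, 'f': 6, 'k': 6, 'j': 3}
tbl['h'] = 3 → {'p': 2, 'z': 0, 'f': 6, 'k': 6, 'j': 3, 'h': 3}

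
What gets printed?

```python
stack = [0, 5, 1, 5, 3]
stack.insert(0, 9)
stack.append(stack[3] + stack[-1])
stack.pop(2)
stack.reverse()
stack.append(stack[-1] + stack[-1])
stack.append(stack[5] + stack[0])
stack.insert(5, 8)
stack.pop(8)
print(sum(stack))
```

insert 9 at 0 → [9, 0, 5, 1, 5, 3]
append stack[3]+stack[-1] = 1+3 = 4 → [9, 0, 5, 1, 5, 3, 4]
pop(2) removes 5 → [9, 0, 1, 5, 3, 4]
reverse → [4, 3, 5, 1, 0, 9]
append stack[-1]+stack[-1] = 9+9 = 18 → [4, 3, 5, 1, 0, 9, 18]
append stack[5]+stack[0] = 9+4 = 13 → [4, 3, 5, 1, 0, 9, 18, 13]
insert 8 at 5 → [4, 3, 5, 1, 0, 8, 9, 18, 13]
pop(8) removes 13 → [4, 3, 5, 1, 0, 8, 9, 18]
sum = 48

48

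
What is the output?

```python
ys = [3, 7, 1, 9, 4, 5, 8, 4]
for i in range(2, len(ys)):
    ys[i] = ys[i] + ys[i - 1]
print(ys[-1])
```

i=2: ys[2] = 1+7 = 8 → [3, 7, 8, 9, 4, 5, 8, 4]
i=3: ys[3] = 9+8 = 17 → [3, 7, 8, 17, 4, 5, 8, 4]
i=4: ys[4] = 4+17 = 21 → [3, 7, 8, 17, 21, 5, 8, 4]
i=5: ys[5] = 5+21 = 26 → [3, 7, 8, 17, 21, 26, 8, 4]
i=6: ys[6] = 8+26 = 34 → [3, 7, 8, 17, 21, 26, 34, 4]
i=7: ys[7] = 4+34 = 38 → [3, 7, 8, 17, 21, 26, 34, 38]

38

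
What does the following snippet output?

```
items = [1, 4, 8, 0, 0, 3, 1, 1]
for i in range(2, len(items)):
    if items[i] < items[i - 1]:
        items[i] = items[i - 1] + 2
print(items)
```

[1, 4, 8, 10, 12, 14, 16, 18]

i=2: 8>=4, unchanged → [1, 4, 8, 0, 0, 3, 1, 1]
i=3: 0<8, items[3] = 8+2 = 10 → [1, 4, 8, 10, 0, 3, 1, 1]
i=4: 0<10, items[4] = 10+2 = 12 → [1, 4, 8, 10, 12, 3, 1, 1]
i=5: 3<12, items[5] = 12+2 = 14 → [1, 4, 8, 10, 12, 14, 1, 1]
i=6: 1<14, items[6] = 14+2 = 16 → [1, 4, 8, 10, 12, 14, 16, 1]
i=7: 1<16, items[7] = 16+2 = 18 → [1, 4, 8, 10, 12, 14, 16, 18]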